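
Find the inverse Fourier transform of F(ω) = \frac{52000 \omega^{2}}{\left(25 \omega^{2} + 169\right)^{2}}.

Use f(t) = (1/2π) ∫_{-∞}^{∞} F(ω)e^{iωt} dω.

f(t) = 8 \left(1 - \frac{13 \left|{t}\right|}{5}\right) e^{- \frac{13 \left|{t}\right|}{5}}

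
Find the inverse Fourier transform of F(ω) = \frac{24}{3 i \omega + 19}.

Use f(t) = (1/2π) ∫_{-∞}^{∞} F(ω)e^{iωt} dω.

f(t) = 8 e^{- \frac{19 t}{3}} u\left(t\right)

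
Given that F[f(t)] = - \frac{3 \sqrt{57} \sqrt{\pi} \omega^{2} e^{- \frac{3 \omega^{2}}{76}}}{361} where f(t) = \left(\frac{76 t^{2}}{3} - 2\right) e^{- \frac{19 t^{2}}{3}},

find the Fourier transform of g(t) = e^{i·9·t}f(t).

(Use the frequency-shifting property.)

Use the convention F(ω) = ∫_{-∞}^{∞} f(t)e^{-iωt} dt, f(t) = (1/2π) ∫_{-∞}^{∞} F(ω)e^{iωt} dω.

F[g](ω) = - \frac{3 \sqrt{57} \sqrt{\pi} \left(\omega - 9\right)^{2} e^{- \frac{3 \left(\omega - 9\right)^{2}}{76}}}{361}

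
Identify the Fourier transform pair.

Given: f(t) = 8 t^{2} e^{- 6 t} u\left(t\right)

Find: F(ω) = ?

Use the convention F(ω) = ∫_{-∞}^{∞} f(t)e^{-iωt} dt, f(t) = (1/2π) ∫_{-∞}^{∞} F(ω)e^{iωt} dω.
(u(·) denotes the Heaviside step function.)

F(ω) = \frac{16}{\left(i \omega + 6\right)^{3}}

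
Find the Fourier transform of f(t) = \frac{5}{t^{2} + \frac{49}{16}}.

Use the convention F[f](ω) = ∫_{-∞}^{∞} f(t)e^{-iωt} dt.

F(ω) = \frac{20 \pi e^{- \frac{7 \left|{\omega}\right|}{4}}}{7}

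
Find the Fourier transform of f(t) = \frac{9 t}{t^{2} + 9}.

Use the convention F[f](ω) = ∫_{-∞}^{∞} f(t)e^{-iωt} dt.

F(ω) = - 9 i \pi e^{- 3 \left|{\omega}\right|} \operatorname{sign}{\left(\omega \right)}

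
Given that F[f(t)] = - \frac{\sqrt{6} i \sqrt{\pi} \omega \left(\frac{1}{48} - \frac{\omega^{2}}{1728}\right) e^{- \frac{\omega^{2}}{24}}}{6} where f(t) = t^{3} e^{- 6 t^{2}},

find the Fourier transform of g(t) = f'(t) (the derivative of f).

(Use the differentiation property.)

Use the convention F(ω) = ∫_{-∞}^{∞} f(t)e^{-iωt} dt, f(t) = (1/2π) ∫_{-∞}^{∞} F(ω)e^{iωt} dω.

F[g](ω) = \frac{\sqrt{6} \sqrt{\pi} \omega^{2} \left(36 - \omega^{2}\right) e^{- \frac{\omega^{2}}{24}}}{10368}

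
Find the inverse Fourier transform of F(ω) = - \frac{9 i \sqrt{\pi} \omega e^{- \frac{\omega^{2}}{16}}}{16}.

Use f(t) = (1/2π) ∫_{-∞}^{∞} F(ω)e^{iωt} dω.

f(t) = 9 t e^{- 4 t^{2}}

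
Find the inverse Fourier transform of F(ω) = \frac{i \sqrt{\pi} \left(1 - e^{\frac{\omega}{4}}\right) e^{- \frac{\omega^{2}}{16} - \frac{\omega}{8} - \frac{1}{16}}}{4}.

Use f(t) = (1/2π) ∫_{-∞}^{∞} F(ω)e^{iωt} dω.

f(t) = e^{- 4 t^{2}} \sin{\left(t \right)}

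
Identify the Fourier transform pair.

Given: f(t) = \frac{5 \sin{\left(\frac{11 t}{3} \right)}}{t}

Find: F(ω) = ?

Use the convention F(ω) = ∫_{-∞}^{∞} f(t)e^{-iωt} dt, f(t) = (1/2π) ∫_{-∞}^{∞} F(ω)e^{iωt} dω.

F(ω) = \begin{cases} 5 \pi & \text{for}\: \omega > - \frac{11}{3} \wedge \omega < \frac{11}{3} \\0 & \text{otherwise} \end{cases}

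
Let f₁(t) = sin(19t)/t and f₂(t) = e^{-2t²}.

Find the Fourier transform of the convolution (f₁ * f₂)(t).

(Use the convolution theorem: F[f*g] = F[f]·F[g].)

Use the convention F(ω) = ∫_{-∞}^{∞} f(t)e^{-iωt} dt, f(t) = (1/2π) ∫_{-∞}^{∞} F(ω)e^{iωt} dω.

F[f₁*f₂](ω) = \begin{cases} \frac{\sqrt{2} \pi^{\frac{3}{2}} e^{- \frac{\omega^{2}}{8}}}{2} & \text{for}\: \omega > -19 \wedge \omega < 19 \\0 & \text{otherwise} \end{cases}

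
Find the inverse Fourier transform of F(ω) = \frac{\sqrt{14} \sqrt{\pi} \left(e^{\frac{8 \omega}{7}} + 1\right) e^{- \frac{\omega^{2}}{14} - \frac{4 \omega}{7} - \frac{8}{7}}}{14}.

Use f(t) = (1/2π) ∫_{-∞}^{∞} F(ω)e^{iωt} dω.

f(t) = e^{- \frac{7 t^{2}}{2}} \cos{\left(4 t \right)}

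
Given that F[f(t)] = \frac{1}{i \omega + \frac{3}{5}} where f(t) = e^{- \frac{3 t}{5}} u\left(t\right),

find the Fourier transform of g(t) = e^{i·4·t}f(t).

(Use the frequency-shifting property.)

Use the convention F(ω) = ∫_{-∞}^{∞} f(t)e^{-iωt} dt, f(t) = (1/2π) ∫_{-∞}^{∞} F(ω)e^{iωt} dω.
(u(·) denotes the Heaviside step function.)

F[g](ω) = \frac{5}{5 i \left(\omega - 4\right) + 3}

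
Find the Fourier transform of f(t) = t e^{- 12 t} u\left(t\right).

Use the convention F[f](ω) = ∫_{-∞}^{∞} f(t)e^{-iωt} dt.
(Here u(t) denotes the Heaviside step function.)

F(ω) = \frac{1}{\left(i \omega + 12\right)^{2}}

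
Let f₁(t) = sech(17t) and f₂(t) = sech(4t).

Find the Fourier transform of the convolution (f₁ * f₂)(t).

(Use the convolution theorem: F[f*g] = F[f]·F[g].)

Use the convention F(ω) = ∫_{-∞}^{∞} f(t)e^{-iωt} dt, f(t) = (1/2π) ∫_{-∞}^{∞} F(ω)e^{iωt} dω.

F[f₁*f₂](ω) = \frac{\pi^{2}}{68 \cosh{\left(\frac{\pi \omega}{34} \right)} \cosh{\left(\frac{\pi \omega}{8} \right)}}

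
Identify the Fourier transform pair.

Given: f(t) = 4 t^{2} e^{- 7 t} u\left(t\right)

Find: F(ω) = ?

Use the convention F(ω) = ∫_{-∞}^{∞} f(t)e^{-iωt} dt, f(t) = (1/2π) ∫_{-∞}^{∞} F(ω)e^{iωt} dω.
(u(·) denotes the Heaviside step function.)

F(ω) = \frac{8}{\left(i \omega + 7\right)^{3}}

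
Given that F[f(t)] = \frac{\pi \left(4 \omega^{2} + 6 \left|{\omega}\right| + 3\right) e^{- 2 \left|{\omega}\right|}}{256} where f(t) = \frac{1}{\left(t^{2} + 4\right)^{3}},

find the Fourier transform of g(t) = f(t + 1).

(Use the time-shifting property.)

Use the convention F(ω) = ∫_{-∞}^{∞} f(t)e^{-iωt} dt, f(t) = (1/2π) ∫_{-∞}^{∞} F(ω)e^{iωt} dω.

F[g](ω) = \frac{\pi \left(4 \omega^{2} + 6 \left|{\omega}\right| + 3\right) e^{i \omega - 2 \left|{\omega}\right|}}{256}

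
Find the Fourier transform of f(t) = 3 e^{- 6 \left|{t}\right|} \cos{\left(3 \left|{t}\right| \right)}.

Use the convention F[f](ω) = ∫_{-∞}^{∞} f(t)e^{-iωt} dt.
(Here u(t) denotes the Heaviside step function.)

F(ω) = \frac{36 \left(\omega^{2} + 45\right)}{\omega^{4} + 54 \omega^{2} + 2025}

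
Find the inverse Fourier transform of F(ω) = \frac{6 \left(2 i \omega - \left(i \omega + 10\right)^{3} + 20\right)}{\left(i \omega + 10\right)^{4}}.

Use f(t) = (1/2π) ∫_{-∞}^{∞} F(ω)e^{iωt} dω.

f(t) = 6 \left(t^{2} - 1\right) e^{- 10 t} u\left(t\right)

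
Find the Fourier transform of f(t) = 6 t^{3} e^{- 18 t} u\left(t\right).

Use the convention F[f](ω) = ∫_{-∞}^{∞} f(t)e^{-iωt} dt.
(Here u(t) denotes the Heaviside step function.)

F(ω) = \frac{36}{\left(i \omega + 18\right)^{4}}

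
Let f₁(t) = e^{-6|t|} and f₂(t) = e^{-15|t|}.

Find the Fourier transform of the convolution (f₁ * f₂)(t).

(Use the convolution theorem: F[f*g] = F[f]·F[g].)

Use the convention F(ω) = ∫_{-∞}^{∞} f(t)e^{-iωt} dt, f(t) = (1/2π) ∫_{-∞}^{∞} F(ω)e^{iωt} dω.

F[f₁*f₂](ω) = \frac{360}{\left(\omega^{2} + 36\right) \left(\omega^{2} + 225\right)}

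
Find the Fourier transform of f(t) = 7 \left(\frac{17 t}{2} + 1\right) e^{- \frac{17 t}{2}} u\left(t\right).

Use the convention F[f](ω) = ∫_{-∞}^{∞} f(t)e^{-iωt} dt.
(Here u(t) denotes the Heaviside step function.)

F(ω) = \frac{28 \left(- i \omega - 17\right)}{4 \omega^{2} - 68 i \omega - 289}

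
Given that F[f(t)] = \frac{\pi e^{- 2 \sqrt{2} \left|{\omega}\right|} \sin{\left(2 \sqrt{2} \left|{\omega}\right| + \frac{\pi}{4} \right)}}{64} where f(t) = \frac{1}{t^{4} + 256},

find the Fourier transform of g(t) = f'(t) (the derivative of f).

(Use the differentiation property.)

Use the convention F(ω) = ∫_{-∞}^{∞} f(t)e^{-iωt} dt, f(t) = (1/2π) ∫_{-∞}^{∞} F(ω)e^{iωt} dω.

F[g](ω) = \frac{i \pi \omega e^{- 2 \sqrt{2} \left|{\omega}\right|} \sin{\left(2 \sqrt{2} \left|{\omega}\right| + \frac{\pi}{4} \right)}}{64}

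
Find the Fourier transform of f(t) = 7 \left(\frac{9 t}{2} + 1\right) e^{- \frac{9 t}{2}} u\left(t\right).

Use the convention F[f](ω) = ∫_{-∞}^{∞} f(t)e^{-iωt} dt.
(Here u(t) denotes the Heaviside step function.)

F(ω) = \frac{28 \left(- i \omega - 9\right)}{4 \omega^{2} - 36 i \omega - 81}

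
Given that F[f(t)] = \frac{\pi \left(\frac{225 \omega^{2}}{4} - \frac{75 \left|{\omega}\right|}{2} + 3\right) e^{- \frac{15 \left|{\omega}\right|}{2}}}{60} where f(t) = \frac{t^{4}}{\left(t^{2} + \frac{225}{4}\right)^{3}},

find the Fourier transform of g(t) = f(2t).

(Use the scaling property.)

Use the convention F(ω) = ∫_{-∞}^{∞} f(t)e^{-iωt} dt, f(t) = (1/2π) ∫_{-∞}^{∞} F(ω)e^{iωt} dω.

F[g](ω) = \frac{\pi \left(75 \omega^{2} - 100 \left|{\omega}\right| + 16\right) e^{- \frac{15 \left|{\omega}\right|}{4}}}{640}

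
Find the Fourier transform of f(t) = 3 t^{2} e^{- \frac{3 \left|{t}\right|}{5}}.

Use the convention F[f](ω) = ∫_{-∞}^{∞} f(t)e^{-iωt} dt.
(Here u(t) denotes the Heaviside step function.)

F(ω) = \frac{13500 \left(3 - 25 \omega^{2}\right)}{\left(25 \omega^{2} + 9\right)^{3}}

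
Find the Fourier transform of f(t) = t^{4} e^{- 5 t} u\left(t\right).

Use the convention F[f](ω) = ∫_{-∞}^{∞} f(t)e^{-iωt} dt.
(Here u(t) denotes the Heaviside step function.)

F(ω) = \frac{24}{\left(i \omega + 5\right)^{5}}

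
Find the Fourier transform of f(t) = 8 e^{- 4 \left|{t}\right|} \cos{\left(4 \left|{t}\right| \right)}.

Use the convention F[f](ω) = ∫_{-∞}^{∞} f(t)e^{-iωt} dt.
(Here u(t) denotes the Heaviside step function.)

F(ω) = \frac{64 \left(\omega^{2} + 32\right)}{\omega^{4} + 1024}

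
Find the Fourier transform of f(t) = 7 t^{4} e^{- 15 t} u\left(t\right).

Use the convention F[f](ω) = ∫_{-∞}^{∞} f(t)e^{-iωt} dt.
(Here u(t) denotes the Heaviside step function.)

F(ω) = \frac{168}{\left(i \omega + 15\right)^{5}}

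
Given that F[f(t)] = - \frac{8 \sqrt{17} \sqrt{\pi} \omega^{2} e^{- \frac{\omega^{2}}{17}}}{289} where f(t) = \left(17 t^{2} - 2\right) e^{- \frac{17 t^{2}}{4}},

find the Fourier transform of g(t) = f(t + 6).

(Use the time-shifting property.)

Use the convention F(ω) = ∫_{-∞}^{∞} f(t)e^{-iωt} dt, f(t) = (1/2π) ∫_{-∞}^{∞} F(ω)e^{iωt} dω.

F[g](ω) = - \frac{8 \sqrt{17} \sqrt{\pi} \omega^{2} e^{- \frac{\omega \left(\omega - 102 i\right)}{17}}}{289}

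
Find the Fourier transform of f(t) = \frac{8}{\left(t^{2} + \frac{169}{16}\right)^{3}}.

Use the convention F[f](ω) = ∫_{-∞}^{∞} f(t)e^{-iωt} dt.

F(ω) = \frac{64 \pi \left(169 \omega^{2} + 156 \left|{\omega}\right| + 48\right) e^{- \frac{13 \left|{\omega}\right|}{4}}}{371293}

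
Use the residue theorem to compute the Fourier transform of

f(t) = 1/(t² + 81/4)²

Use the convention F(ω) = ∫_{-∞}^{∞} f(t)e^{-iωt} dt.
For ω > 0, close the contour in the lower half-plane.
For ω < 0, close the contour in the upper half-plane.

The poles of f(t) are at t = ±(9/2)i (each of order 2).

Let g(z) = f(z)e^{-iωz}; for large |z| the factor e^{-iωz} decays in the lower half-plane when ω > 0 and in the upper half-plane when ω < 0.

Case ω > 0 (lower half-plane, clockwise contour ⇒ F(ω) = -2πi·ΣRes):
  Res_{z = - \frac{9 i}{2}} g(z) = \frac{i \left(9 \omega + 2\right) e^{- \frac{9 \omega}{2}}}{729} (pole of order 2)
  F(ω) = -2πi·ΣRes = \frac{2 \pi \left(9 \omega + 2\right) e^{- \frac{9 \omega}{2}}}{729}

Case ω < 0 (upper half-plane, counterclockwise contour ⇒ F(ω) = +2πi·ΣRes):
  Res_{z = \frac{9 i}{2}} g(z) = \frac{i \left(9 \omega - 2\right) e^{\frac{9 \omega}{2}}}{729} (pole of order 2)
  F(ω) = 2πi·ΣRes = \frac{2 \pi \left(2 - 9 \omega\right) e^{\frac{9 \omega}{2}}}{729}

Both cases combine into a single formula in |ω|:

F(ω) = \frac{2 \pi \left(9 \left|{\omega}\right| + 2\right) e^{- \frac{9 \left|{\omega}\right|}{2}}}{729}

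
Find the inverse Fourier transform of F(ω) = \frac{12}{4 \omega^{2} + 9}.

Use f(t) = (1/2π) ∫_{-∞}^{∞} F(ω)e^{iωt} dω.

f(t) = e^{- \frac{3 \left|{t}\right|}{2}}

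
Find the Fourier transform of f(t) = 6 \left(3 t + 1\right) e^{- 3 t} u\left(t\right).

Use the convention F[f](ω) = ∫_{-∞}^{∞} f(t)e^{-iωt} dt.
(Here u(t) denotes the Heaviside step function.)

F(ω) = \frac{6 \left(- i \omega - 6\right)}{\omega^{2} - 6 i \omega - 9}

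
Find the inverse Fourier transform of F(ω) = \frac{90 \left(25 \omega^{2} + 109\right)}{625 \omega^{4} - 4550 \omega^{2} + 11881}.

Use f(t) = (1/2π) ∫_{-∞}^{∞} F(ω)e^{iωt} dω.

f(t) = 3 e^{- \frac{3 \left|{t}\right|}{5}} \cos{\left(2 \left|{t}\right| \right)}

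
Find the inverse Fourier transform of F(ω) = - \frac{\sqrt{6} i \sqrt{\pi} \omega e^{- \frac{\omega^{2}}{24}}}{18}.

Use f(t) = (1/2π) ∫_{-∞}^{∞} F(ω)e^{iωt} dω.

f(t) = 4 t e^{- 6 t^{2}}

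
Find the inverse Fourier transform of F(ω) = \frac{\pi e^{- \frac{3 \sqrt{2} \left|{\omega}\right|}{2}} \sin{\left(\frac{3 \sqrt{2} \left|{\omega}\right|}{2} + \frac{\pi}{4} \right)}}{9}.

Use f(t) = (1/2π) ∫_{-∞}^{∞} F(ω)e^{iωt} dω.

f(t) = \frac{3}{t^{4} + 81}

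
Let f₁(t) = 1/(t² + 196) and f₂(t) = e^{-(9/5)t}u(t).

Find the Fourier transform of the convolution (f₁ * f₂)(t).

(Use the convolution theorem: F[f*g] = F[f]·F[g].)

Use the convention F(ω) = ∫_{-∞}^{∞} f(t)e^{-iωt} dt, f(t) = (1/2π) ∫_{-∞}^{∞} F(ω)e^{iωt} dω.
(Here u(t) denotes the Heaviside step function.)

F[f₁*f₂](ω) = \frac{5 \pi e^{- 14 \left|{\omega}\right|}}{14 \left(5 i \omega + 9\right)}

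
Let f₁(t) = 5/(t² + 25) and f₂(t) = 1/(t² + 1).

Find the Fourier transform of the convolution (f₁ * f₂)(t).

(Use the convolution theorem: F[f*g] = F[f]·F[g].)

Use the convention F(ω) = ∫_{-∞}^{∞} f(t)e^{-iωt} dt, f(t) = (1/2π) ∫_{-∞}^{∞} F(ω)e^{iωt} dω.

F[f₁*f₂](ω) = \pi^{2} e^{- 6 \left|{\omega}\right|}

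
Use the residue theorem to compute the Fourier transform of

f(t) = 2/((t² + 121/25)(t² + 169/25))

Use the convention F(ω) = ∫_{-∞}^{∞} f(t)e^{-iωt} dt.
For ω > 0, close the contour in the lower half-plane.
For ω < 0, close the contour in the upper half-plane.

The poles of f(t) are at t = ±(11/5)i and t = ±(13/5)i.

Let g(z) = f(z)e^{-iωz}; for large |z| the factor e^{-iωz} decays in the lower half-plane when ω > 0 and in the upper half-plane when ω < 0.

Case ω > 0 (lower half-plane, clockwise contour ⇒ F(ω) = -2πi·ΣRes):
  Res_{z = - \frac{11 i}{5}} g(z) = \frac{125 i e^{- \frac{11 \omega}{5}}}{528}
  Res_{z = - \frac{13 i}{5}} g(z) = - \frac{125 i e^{- \frac{13 \omega}{5}}}{624}
  F(ω) = -2πi·ΣRes = \frac{125 \pi \left(13 e^{\frac{2 \omega}{5}} - 11\right) e^{- \frac{13 \omega}{5}}}{3432}

Case ω < 0 (upper half-plane, counterclockwise contour ⇒ F(ω) = +2πi·ΣRes):
  Res_{z = \frac{11 i}{5}} g(z) = - \frac{125 i e^{\frac{11 \omega}{5}}}{528}
  Res_{z = \frac{13 i}{5}} g(z) = \frac{125 i e^{\frac{13 \omega}{5}}}{624}
  F(ω) = 2πi·ΣRes = \frac{125 \pi \left(13 - 11 e^{\frac{2 \omega}{5}}\right) e^{\frac{11 \omega}{5}}}{3432}

Both cases combine into a single formula in |ω|:

F(ω) = \frac{125 \pi \left(13 e^{\frac{2 \left|{\omega}\right|}{5}} - 11\right) e^{- \frac{13 \left|{\omega}\right|}{5}}}{3432}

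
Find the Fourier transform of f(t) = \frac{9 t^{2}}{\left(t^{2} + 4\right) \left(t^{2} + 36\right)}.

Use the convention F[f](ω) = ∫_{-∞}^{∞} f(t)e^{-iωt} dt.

F(ω) = \frac{9 \pi \left(3 - e^{4 \left|{\omega}\right|}\right) e^{- 6 \left|{\omega}\right|}}{16}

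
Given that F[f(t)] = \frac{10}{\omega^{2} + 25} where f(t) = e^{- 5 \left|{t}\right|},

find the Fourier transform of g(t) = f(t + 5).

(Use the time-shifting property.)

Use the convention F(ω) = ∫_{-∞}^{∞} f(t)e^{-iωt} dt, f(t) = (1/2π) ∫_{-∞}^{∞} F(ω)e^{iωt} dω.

F[g](ω) = \frac{10 e^{5 i \omega}}{\omega^{2} + 25}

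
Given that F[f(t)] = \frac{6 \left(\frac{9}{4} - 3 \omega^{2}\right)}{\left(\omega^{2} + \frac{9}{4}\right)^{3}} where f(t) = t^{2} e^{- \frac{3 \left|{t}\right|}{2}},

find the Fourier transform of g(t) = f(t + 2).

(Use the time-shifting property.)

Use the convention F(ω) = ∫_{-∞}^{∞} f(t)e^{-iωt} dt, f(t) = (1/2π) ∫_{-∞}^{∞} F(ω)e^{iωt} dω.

F[g](ω) = \frac{\left(864 - 1152 \omega^{2}\right) e^{2 i \omega}}{\left(4 \omega^{2} + 9\right)^{3}}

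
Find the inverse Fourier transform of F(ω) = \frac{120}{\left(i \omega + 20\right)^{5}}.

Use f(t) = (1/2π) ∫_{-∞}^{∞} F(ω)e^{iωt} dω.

f(t) = 5 t^{4} e^{- 20 t} u\left(t\right)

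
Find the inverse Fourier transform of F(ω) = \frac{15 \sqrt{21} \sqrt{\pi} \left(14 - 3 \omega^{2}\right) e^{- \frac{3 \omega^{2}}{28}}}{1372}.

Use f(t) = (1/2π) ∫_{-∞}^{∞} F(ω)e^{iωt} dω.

f(t) = 5 t^{2} e^{- \frac{7 t^{2}}{3}}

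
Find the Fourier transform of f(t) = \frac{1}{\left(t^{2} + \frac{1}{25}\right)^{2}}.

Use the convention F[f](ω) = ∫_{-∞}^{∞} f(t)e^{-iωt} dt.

F(ω) = \frac{25 \pi \left(\left|{\omega}\right| + 5\right) e^{- \frac{\left|{\omega}\right|}{5}}}{2}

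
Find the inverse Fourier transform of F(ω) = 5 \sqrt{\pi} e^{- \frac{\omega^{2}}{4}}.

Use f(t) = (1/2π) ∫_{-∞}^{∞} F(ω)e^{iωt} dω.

f(t) = 5 e^{- t^{2}}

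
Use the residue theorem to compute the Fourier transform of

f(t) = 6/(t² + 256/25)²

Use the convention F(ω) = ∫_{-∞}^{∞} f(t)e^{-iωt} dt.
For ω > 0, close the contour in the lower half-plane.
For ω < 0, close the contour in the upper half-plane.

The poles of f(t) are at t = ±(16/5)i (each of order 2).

Let g(z) = f(z)e^{-iωz}; for large |z| the factor e^{-iωz} decays in the lower half-plane when ω > 0 and in the upper half-plane when ω < 0.

Case ω > 0 (lower half-plane, clockwise contour ⇒ F(ω) = -2πi·ΣRes):
  Res_{z = - \frac{16 i}{5}} g(z) = \frac{75 i \left(16 \omega + 5\right) e^{- \frac{16 \omega}{5}}}{8192} (pole of order 2)
  F(ω) = -2πi·ΣRes = \frac{75 \pi \left(16 \omega + 5\right) e^{- \frac{16 \omega}{5}}}{4096}

Case ω < 0 (upper half-plane, counterclockwise contour ⇒ F(ω) = +2πi·ΣRes):
  Res_{z = \frac{16 i}{5}} g(z) = \frac{75 i \left(16 \omega - 5\right) e^{\frac{16 \omega}{5}}}{8192} (pole of order 2)
  F(ω) = 2πi·ΣRes = \frac{75 \pi \left(5 - 16 \omega\right) e^{\frac{16 \omega}{5}}}{4096}

Both cases combine into a single formula in |ω|:

F(ω) = \frac{75 \pi \left(16 \left|{\omega}\right| + 5\right) e^{- \frac{16 \left|{\omega}\right|}{5}}}{4096}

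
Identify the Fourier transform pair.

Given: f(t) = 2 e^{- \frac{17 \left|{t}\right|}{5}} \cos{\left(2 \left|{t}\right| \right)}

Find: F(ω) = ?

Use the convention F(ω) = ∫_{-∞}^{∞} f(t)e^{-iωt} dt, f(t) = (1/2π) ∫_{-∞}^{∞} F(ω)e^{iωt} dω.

F(ω) = \frac{340 \left(25 \omega^{2} + 389\right)}{625 \omega^{4} + 9450 \omega^{2} + 151321}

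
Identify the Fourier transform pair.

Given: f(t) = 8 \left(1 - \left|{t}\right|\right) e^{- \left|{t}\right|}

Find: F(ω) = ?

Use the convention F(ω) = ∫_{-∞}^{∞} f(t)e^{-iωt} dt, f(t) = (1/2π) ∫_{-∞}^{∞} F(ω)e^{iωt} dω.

F(ω) = \frac{32 \omega^{2}}{\left(\omega^{2} + 1\right)^{2}}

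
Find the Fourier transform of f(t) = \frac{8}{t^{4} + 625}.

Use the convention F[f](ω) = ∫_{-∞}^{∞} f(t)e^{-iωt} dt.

F(ω) = \frac{8 \pi e^{- \frac{5 \sqrt{2} \left|{\omega}\right|}{2}} \sin{\left(\frac{5 \sqrt{2} \left|{\omega}\right|}{2} + \frac{\pi}{4} \right)}}{125}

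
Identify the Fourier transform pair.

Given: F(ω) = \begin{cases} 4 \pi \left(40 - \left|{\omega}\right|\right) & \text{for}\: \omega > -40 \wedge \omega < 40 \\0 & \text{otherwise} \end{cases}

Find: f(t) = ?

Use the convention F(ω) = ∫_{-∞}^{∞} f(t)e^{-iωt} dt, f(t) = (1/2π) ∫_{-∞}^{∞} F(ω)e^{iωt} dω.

f(t) = \frac{8 \sin^{2}{\left(20 t \right)}}{t^{2}}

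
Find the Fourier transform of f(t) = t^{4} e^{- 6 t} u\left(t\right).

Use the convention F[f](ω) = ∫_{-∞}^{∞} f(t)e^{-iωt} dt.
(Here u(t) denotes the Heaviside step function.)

F(ω) = \frac{24}{\left(i \omega + 6\right)^{5}}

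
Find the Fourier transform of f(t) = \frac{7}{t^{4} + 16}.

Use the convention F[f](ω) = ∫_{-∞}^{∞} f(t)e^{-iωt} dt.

F(ω) = \frac{7 \pi e^{- \sqrt{2} \left|{\omega}\right|} \sin{\left(\sqrt{2} \left|{\omega}\right| + \frac{\pi}{4} \right)}}{8}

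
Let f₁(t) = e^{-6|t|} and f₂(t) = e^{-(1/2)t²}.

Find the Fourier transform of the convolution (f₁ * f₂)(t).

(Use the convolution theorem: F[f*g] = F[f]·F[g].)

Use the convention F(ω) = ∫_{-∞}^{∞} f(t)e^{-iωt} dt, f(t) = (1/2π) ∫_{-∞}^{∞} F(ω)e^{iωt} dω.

F[f₁*f₂](ω) = \frac{12 \sqrt{2} \sqrt{\pi} e^{- \frac{\omega^{2}}{2}}}{\omega^{2} + 36}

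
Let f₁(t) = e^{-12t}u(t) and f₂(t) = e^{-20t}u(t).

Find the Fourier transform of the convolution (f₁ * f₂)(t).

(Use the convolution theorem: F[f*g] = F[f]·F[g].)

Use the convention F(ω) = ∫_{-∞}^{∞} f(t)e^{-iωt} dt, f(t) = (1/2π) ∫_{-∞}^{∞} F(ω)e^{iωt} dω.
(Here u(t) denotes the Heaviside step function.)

F[f₁*f₂](ω) = \frac{1}{\left(i \omega + 12\right) \left(i \omega + 20\right)}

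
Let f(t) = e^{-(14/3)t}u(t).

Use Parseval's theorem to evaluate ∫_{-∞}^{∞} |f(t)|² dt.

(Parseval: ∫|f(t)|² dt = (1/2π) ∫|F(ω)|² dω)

∫|f(t)|² dt = \frac{3}{28}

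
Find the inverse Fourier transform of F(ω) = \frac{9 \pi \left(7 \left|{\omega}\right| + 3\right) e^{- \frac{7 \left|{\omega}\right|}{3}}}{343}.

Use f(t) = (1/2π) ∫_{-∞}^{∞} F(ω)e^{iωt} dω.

f(t) = \frac{2}{\left(t^{2} + \frac{49}{9}\right)^{2}}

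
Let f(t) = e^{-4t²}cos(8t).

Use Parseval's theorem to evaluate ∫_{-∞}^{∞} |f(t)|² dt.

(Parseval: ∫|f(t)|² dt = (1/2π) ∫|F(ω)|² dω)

∫|f(t)|² dt = \frac{\sqrt{2} \sqrt{\pi} \left(1 + e^{8}\right)}{8 e^{8}}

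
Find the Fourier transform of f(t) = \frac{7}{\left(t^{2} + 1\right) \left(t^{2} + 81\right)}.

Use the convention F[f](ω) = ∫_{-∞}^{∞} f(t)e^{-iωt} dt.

F(ω) = \frac{7 \pi \left(9 e^{8 \left|{\omega}\right|} - 1\right) e^{- 9 \left|{\omega}\right|}}{720}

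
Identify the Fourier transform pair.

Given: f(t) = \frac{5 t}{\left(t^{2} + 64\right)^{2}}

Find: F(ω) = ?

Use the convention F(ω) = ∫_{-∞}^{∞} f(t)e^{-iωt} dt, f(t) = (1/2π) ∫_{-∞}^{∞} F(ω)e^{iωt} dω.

F(ω) = - \frac{5 i \pi \omega e^{- 8 \left|{\omega}\right|}}{16}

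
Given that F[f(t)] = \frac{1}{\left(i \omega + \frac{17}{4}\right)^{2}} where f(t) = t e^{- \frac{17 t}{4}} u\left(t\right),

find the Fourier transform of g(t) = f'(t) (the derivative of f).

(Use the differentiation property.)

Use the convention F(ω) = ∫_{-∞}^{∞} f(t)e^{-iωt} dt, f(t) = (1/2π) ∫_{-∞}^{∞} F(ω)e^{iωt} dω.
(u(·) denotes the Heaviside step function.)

F[g](ω) = \frac{16 i \omega}{\left(4 i \omega + 17\right)^{2}}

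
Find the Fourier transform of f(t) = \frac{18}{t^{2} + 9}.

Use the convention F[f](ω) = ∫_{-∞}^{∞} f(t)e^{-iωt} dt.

F(ω) = 6 \pi e^{- 3 \left|{\omega}\right|}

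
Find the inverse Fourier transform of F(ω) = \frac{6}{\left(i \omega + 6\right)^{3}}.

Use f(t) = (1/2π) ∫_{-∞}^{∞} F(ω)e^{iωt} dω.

f(t) = 3 t^{2} e^{- 6 t} u\left(t\right)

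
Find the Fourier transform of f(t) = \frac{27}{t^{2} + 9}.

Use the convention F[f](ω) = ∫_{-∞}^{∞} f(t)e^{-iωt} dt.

F(ω) = 9 \pi e^{- 3 \left|{\omega}\right|}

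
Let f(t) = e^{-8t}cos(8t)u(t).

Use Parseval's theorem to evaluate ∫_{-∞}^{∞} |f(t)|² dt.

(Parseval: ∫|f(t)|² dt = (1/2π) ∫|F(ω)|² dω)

∫|f(t)|² dt = \frac{3}{64}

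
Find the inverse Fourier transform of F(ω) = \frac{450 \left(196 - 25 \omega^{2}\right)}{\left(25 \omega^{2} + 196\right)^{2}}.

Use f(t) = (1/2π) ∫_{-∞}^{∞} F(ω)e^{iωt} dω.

f(t) = 9 e^{- \frac{14 \left|{t}\right|}{5}} \left|{t}\right|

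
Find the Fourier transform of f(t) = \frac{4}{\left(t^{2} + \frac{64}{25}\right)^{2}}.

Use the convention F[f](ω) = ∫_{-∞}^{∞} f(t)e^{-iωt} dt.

F(ω) = \frac{25 \pi \left(8 \left|{\omega}\right| + 5\right) e^{- \frac{8 \left|{\omega}\right|}{5}}}{256}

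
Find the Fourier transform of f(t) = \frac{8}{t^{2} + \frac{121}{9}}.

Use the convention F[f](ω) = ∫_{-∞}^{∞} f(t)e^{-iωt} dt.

F(ω) = \frac{24 \pi e^{- \frac{11 \left|{\omega}\right|}{3}}}{11}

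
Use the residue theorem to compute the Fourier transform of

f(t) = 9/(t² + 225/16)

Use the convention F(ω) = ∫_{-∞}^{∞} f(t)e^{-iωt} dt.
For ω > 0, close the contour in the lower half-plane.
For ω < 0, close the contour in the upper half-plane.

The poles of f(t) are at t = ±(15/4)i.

Let g(z) = f(z)e^{-iωz}; for large |z| the factor e^{-iωz} decays in the lower half-plane when ω > 0 and in the upper half-plane when ω < 0.

Case ω > 0 (lower half-plane, clockwise contour ⇒ F(ω) = -2πi·ΣRes):
  Res_{z = - \frac{15 i}{4}} g(z) = \frac{6 i e^{- \frac{15 \omega}{4}}}{5}
  F(ω) = -2πi·ΣRes = \frac{12 \pi e^{- \frac{15 \omega}{4}}}{5}

Case ω < 0 (upper half-plane, counterclockwise contour ⇒ F(ω) = +2πi·ΣRes):
  Res_{z = \frac{15 i}{4}} g(z) = - \frac{6 i e^{\frac{15 \omega}{4}}}{5}
  F(ω) = 2πi·ΣRes = \frac{12 \pi e^{\frac{15 \omega}{4}}}{5}

Both cases combine into a single formula in |ω|:

F(ω) = \frac{12 \pi e^{- \frac{15 \left|{\omega}\right|}{4}}}{5}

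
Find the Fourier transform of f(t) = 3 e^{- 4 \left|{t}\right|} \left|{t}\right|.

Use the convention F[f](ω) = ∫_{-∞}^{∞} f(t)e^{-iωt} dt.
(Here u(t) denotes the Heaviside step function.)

F(ω) = \frac{6 \left(16 - \omega^{2}\right)}{\left(\omega^{2} + 16\right)^{2}}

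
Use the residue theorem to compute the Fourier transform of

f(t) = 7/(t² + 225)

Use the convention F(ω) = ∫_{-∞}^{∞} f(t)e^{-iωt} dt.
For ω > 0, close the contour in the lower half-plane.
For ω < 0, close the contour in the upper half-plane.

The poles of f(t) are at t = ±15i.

Let g(z) = f(z)e^{-iωz}; for large |z| the factor e^{-iωz} decays in the lower half-plane when ω > 0 and in the upper half-plane when ω < 0.

Case ω > 0 (lower half-plane, clockwise contour ⇒ F(ω) = -2πi·ΣRes):
  Res_{z = - 15 i} g(z) = \frac{7 i e^{- 15 \omega}}{30}
  F(ω) = -2πi·ΣRes = \frac{7 \pi e^{- 15 \omega}}{15}

Case ω < 0 (upper half-plane, counterclockwise contour ⇒ F(ω) = +2πi·ΣRes):
  Res_{z = 15 i} g(z) = - \frac{7 i e^{15 \omega}}{30}
  F(ω) = 2πi·ΣRes = \frac{7 \pi e^{15 \omega}}{15}

Both cases combine into a single formula in |ω|:

F(ω) = \frac{7 \pi e^{- 15 \left|{\omega}\right|}}{15}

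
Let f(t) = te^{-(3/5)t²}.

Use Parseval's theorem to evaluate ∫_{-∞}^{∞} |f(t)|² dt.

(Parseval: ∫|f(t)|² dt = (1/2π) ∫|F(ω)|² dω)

∫|f(t)|² dt = \frac{5 \sqrt{30} \sqrt{\pi}}{72}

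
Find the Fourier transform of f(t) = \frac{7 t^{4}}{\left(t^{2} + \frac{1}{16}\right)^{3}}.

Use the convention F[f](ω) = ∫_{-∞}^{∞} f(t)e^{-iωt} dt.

F(ω) = \frac{7 \pi \left(\omega^{2} - 20 \left|{\omega}\right| + 48\right) e^{- \frac{\left|{\omega}\right|}{4}}}{32}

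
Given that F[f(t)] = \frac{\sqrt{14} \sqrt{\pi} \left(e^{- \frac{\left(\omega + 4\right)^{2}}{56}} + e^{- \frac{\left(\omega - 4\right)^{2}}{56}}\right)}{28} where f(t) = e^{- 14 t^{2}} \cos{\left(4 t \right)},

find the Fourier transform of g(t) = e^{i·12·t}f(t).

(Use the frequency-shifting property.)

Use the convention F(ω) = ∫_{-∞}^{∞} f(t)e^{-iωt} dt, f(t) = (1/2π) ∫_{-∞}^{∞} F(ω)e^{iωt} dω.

F[g](ω) = \frac{\sqrt{14} \sqrt{\pi} \left(e^{\frac{2 \omega}{7}} + e^{\frac{24}{7}}\right) e^{- \frac{\omega^{2}}{56} + \frac{2 \omega}{7} - \frac{32}{7}}}{28}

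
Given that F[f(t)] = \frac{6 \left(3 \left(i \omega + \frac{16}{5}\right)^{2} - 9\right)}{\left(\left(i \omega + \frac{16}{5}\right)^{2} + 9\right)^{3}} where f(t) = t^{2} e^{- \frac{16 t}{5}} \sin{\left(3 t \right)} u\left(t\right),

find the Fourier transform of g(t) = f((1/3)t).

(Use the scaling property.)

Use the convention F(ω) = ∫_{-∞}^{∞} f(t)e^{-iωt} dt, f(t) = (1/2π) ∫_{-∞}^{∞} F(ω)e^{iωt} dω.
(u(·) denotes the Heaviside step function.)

F[g](ω) = \frac{33750 \left(\left(15 i \omega + 16\right)^{2} - 75\right)}{\left(\left(15 i \omega + 16\right)^{2} + 225\right)^{3}}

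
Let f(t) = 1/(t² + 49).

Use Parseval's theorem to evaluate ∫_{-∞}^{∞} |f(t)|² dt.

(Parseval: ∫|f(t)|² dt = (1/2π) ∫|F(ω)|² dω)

∫|f(t)|² dt = \frac{\pi}{686}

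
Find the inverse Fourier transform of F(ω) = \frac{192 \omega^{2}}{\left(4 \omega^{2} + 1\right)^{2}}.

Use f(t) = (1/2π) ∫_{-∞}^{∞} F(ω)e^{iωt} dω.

f(t) = 6 \left(1 - \frac{\left|{t}\right|}{2}\right) e^{- \frac{\left|{t}\right|}{2}}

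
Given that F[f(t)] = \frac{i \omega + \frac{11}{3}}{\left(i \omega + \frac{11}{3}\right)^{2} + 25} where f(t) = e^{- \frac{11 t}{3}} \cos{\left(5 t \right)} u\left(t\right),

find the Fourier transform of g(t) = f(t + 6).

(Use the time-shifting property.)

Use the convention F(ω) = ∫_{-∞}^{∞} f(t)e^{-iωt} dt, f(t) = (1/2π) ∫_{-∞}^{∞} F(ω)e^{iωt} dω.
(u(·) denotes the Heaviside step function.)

F[g](ω) = \frac{\left(9 i \omega + 33\right) e^{6 i \omega}}{\left(3 i \omega + 11\right)^{2} + 225}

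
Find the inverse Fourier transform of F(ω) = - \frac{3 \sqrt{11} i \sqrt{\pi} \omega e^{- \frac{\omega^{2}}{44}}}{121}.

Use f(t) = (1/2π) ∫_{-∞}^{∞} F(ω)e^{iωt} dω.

f(t) = 6 t e^{- 11 t^{2}}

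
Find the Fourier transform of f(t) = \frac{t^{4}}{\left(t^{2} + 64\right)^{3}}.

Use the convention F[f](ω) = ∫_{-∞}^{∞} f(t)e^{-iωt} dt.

F(ω) = \frac{\pi \left(64 \omega^{2} - 40 \left|{\omega}\right| + 3\right) e^{- 8 \left|{\omega}\right|}}{64}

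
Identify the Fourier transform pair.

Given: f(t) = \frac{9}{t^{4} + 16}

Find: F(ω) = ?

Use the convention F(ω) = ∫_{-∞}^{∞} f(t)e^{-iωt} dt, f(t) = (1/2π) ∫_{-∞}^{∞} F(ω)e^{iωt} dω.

F(ω) = \frac{9 \pi e^{- \sqrt{2} \left|{\omega}\right|} \sin{\left(\sqrt{2} \left|{\omega}\right| + \frac{\pi}{4} \right)}}{8}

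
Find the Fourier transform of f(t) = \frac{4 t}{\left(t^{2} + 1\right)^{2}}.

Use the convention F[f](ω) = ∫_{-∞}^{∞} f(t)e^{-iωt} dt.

F(ω) = - 2 i \pi \omega e^{- \left|{\omega}\right|}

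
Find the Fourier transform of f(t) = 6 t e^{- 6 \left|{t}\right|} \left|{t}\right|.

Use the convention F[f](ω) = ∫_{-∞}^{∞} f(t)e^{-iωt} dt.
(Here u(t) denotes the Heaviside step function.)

F(ω) = \frac{24 i \omega \left(\omega^{2} - 108\right)}{\left(\omega^{2} + 36\right)^{3}}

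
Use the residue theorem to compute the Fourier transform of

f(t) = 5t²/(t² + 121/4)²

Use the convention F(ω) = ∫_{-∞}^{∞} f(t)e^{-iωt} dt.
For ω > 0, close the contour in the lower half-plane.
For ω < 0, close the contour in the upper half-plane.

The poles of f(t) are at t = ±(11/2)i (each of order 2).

Let g(z) = f(z)e^{-iωz}; for large |z| the factor e^{-iωz} decays in the lower half-plane when ω > 0 and in the upper half-plane when ω < 0.

Case ω > 0 (lower half-plane, clockwise contour ⇒ F(ω) = -2πi·ΣRes):
  Res_{z = - \frac{11 i}{2}} g(z) = \frac{5 i \left(2 - 11 \omega\right) e^{- \frac{11 \omega}{2}}}{44} (pole of order 2)
  F(ω) = -2πi·ΣRes = \frac{5 \pi \left(2 - 11 \omega\right) e^{- \frac{11 \omega}{2}}}{22}

Case ω < 0 (upper half-plane, counterclockwise contour ⇒ F(ω) = +2πi·ΣRes):
  Res_{z = \frac{11 i}{2}} g(z) = \frac{5 i \left(- 11 \omega - 2\right) e^{\frac{11 \omega}{2}}}{44} (pole of order 2)
  F(ω) = 2πi·ΣRes = \frac{5 \pi \left(11 \omega + 2\right) e^{\frac{11 \omega}{2}}}{22}

Both cases combine into a single formula in |ω|:

F(ω) = \frac{5 \pi \left(2 - 11 \left|{\omega}\right|\right) e^{- \frac{11 \left|{\omega}\right|}{2}}}{22}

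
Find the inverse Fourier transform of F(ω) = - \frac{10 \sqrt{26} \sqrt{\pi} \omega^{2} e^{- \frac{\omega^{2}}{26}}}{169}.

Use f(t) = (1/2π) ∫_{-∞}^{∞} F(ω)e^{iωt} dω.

f(t) = 5 \left(26 t^{2} - 2\right) e^{- \frac{13 t^{2}}{2}}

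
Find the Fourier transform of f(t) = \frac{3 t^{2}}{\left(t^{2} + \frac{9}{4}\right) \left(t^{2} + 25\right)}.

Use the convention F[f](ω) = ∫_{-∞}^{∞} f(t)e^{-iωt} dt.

F(ω) = \frac{60 \pi e^{- 5 \left|{\omega}\right|}}{91} - \frac{18 \pi e^{- \frac{3 \left|{\omega}\right|}{2}}}{91}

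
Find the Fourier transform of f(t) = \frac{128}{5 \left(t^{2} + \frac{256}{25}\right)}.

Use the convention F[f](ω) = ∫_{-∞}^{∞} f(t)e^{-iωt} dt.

F(ω) = 8 \pi e^{- \frac{16 \left|{\omega}\right|}{5}}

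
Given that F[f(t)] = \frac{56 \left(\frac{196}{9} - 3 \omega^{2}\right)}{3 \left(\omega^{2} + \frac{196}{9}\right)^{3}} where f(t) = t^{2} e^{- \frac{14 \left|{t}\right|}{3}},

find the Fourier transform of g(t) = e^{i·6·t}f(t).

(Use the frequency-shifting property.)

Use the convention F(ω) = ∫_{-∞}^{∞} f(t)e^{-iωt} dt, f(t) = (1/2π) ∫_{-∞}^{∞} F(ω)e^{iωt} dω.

F[g](ω) = \frac{1512 \left(196 - 27 \left(\omega - 6\right)^{2}\right)}{\left(9 \left(\omega - 6\right)^{2} + 196\right)^{3}}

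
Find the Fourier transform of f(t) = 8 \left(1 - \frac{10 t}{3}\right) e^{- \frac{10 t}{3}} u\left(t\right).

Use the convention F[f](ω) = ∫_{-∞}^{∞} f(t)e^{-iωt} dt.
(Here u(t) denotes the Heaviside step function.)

F(ω) = \frac{72 i \omega}{- 9 \omega^{2} + 60 i \omega + 100}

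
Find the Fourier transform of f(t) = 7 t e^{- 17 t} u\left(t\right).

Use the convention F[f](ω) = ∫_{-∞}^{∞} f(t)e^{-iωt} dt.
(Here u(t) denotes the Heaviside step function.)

F(ω) = \frac{7}{\left(i \omega + 17\right)^{2}}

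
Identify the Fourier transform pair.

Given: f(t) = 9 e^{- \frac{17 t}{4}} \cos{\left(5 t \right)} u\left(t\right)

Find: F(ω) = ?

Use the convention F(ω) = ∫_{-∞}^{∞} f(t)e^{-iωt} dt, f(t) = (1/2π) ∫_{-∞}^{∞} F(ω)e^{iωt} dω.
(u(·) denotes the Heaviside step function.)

F(ω) = \frac{36 \left(4 i \omega + 17\right)}{\left(4 i \omega + 17\right)^{2} + 400}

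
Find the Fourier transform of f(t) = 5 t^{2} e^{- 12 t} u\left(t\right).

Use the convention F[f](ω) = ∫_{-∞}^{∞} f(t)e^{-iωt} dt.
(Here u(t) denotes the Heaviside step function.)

F(ω) = \frac{10}{\left(i \omega + 12\right)^{3}}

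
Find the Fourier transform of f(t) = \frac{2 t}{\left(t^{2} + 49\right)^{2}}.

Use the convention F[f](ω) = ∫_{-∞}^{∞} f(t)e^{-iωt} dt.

F(ω) = - \frac{i \pi \omega e^{- 7 \left|{\omega}\right|}}{7}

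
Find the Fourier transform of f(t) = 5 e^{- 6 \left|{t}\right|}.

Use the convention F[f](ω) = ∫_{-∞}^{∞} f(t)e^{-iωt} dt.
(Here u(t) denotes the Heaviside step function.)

F(ω) = \frac{60}{\omega^{2} + 36}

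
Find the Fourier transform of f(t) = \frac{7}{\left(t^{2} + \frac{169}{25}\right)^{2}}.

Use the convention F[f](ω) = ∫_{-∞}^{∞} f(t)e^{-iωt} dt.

F(ω) = \frac{175 \pi \left(13 \left|{\omega}\right| + 5\right) e^{- \frac{13 \left|{\omega}\right|}{5}}}{4394}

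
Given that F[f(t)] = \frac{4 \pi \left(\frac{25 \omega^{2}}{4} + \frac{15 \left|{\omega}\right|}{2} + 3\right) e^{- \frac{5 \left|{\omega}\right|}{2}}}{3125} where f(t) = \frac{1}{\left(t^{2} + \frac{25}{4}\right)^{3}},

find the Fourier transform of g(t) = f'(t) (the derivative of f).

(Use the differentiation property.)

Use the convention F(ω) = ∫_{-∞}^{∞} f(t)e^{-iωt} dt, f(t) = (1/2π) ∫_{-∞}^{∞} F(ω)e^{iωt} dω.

F[g](ω) = \frac{i \pi \omega \left(25 \omega^{2} + 30 \left|{\omega}\right| + 12\right) e^{- \frac{5 \left|{\omega}\right|}{2}}}{3125}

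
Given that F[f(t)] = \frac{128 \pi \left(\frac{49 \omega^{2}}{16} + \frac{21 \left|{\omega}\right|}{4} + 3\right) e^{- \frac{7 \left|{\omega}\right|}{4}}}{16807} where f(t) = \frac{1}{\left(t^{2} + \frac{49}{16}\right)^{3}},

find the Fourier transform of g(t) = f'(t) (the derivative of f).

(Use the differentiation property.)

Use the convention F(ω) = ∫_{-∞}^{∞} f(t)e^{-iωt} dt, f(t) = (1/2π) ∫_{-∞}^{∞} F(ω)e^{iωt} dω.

F[g](ω) = \frac{8 i \pi \omega \left(49 \omega^{2} + 84 \left|{\omega}\right| + 48\right) e^{- \frac{7 \left|{\omega}\right|}{4}}}{16807}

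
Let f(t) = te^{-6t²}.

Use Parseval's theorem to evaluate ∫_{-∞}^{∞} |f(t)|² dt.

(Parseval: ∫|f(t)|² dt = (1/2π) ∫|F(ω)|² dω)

∫|f(t)|² dt = \frac{\sqrt{3} \sqrt{\pi}}{144}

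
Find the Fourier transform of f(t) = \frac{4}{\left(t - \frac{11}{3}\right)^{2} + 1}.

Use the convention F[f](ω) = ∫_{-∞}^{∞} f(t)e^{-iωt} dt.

F(ω) = 4 \pi e^{- \frac{11 i \omega}{3} - \left|{\omega}\right|}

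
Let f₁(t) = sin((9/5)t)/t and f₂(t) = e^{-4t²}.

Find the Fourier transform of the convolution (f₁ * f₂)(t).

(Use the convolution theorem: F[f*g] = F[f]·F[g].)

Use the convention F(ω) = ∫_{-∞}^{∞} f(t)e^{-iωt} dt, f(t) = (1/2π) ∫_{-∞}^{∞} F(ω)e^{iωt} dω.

F[f₁*f₂](ω) = \begin{cases} \frac{\pi^{\frac{3}{2}} e^{- \frac{\omega^{2}}{16}}}{2} & \text{for}\: \omega > - \frac{9}{5} \wedge \omega < \frac{9}{5} \\0 & \text{otherwise} \end{cases}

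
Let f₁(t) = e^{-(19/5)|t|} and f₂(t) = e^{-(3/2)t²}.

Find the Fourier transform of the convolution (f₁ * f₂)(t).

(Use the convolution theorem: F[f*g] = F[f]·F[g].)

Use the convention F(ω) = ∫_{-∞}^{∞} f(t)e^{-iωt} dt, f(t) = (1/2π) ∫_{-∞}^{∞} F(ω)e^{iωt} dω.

F[f₁*f₂](ω) = \frac{190 \sqrt{6} \sqrt{\pi} e^{- \frac{\omega^{2}}{6}}}{3 \left(25 \omega^{2} + 361\right)}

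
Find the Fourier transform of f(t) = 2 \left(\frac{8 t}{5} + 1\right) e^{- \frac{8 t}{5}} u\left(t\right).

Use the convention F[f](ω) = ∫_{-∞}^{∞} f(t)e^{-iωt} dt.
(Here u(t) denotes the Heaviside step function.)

F(ω) = \frac{10 \left(- 5 i \omega - 16\right)}{25 \omega^{2} - 80 i \omega - 64}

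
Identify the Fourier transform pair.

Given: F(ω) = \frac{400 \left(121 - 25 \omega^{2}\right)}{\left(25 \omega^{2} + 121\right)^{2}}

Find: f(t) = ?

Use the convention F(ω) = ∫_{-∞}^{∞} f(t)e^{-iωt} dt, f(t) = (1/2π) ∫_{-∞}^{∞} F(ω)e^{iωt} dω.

f(t) = 8 e^{- \frac{11 \left|{t}\right|}{5}} \left|{t}\right|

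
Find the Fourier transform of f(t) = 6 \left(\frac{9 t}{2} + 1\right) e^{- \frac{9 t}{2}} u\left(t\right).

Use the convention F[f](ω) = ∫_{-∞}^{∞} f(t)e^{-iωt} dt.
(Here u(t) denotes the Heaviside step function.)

F(ω) = \frac{24 \left(- i \omega - 9\right)}{4 \omega^{2} - 36 i \omega - 81}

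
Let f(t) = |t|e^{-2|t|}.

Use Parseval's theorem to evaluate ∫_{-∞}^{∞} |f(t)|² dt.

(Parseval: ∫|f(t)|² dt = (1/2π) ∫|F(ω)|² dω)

∫|f(t)|² dt = \frac{1}{16}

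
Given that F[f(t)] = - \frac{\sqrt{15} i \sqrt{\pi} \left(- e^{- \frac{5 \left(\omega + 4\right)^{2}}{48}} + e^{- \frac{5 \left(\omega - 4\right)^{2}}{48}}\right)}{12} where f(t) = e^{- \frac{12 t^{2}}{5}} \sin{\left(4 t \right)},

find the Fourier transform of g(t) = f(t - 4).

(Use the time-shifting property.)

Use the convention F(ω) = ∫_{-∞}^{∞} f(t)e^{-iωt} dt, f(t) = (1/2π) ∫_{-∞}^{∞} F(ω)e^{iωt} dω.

F[g](ω) = \frac{\sqrt{15} i \sqrt{\pi} \left(1 - e^{\frac{5 \omega}{3}}\right) e^{- \frac{5 \omega^{2}}{48} - \frac{5 \omega}{6} - 4 i \omega - \frac{5}{3}}}{12}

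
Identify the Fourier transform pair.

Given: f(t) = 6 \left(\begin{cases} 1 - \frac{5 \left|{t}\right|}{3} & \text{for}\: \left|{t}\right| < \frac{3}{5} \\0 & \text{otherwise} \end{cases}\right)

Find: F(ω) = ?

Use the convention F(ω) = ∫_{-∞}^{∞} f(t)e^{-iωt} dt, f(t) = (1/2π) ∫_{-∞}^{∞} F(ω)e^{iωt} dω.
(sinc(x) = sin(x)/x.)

F(ω) = \frac{18 \operatorname{sinc}^{2}{\left(\frac{3 \omega}{10} \right)}}{5}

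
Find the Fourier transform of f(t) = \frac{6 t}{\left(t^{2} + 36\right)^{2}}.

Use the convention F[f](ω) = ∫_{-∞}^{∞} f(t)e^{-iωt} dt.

F(ω) = - \frac{i \pi \omega e^{- 6 \left|{\omega}\right|}}{2}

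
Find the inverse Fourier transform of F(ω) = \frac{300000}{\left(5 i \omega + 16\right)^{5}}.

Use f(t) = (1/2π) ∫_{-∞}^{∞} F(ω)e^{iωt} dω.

f(t) = 4 t^{4} e^{- \frac{16 t}{5}} u\left(t\right)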